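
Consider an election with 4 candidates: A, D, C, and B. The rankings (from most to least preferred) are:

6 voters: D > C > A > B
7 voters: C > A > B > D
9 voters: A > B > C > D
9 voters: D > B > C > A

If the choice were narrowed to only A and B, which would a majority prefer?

Voters preferring A to B: 22; preferring B to A: 9.
A wins the head-to-head.

A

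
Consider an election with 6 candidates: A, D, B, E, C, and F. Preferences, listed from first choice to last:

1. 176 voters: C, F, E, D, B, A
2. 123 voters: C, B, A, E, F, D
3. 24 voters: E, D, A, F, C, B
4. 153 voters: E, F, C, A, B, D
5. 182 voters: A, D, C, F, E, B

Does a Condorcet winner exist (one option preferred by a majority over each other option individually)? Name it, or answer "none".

C

C vs A: 452–206 for C.
C vs D: 452–206 for C.
C vs B: 658–0 for C.
C vs E: 481–177 for C.
C vs F: 481–177 for C.
C beats every other option head-to-head.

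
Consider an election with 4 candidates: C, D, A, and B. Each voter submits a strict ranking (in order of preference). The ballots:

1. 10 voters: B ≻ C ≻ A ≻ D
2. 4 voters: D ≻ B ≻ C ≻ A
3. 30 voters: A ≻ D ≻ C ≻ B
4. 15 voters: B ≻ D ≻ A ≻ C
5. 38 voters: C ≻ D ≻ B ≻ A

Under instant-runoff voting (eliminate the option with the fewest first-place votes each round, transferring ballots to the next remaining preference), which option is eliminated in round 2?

Round 1: C 38, D 4, A 30, B 25. Eliminate D.
Round 2: C 38, A 30, B 29. Eliminate B.

B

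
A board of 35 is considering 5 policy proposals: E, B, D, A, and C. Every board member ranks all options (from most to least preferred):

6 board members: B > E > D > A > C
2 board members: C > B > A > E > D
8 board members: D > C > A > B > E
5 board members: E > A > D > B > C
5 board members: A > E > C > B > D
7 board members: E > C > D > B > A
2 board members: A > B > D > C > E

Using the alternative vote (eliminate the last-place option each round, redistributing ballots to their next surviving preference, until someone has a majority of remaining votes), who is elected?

Round 1: E 12, B 6, D 8, A 7, C 2. Eliminate C.
Round 2: E 12, B 8, D 8, A 7. Eliminate A.
Round 3: E 17, B 10, D 8. Eliminate D.
Round 4: E 17, B 18. B has a majority.

B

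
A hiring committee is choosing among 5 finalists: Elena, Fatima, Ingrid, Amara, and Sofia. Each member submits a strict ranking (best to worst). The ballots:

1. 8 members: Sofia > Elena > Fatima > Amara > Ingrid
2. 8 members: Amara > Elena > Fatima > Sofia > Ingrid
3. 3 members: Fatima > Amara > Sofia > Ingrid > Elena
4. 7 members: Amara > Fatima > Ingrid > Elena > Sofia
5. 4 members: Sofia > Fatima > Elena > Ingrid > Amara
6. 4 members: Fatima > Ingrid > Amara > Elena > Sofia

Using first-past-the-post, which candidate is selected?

First-place votes: Elena 0, Fatima 7, Ingrid 0, Amara 15, Sofia 12.
Amara has the most first-place votes.

Amara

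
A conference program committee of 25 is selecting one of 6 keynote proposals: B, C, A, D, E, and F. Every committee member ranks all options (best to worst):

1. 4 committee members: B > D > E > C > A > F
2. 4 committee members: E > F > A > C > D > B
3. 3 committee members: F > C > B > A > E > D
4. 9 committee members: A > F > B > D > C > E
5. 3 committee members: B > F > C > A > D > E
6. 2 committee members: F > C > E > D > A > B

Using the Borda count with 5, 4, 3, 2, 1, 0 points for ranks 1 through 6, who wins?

B: 4·5 + 4·0 + 3·3 + 9·3 + 3·5 + 2·0 = 71
C: 4·2 + 4·2 + 3·4 + 9·1 + 3·3 + 2·4 = 54
A: 4·1 + 4·3 + 3·2 + 9·5 + 3·2 + 2·1 = 75
D: 4·4 + 4·1 + 3·0 + 9·2 + 3·1 + 2·2 = 45
E: 4·3 + 4·5 + 3·1 + 9·0 + 3·0 + 2·3 = 41
F: 4·0 + 4·4 + 3·5 + 9·4 + 3·4 + 2·5 = 89
F has the highest Borda score (89).

F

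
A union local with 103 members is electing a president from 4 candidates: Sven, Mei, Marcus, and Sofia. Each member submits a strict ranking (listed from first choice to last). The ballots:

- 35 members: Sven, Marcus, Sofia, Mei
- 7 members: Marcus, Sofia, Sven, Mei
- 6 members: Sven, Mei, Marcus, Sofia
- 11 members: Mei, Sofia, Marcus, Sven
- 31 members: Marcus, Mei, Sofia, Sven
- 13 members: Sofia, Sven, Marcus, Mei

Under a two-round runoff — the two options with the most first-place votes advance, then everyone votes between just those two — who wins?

Sven

Round 1 first-place votes: Sven 41, Mei 11, Marcus 38, Sofia 13.
Sven and Marcus advance.
Runoff: Sven is preferred to Marcus by 54 voters; Marcus by 49.
Sven wins the runoff.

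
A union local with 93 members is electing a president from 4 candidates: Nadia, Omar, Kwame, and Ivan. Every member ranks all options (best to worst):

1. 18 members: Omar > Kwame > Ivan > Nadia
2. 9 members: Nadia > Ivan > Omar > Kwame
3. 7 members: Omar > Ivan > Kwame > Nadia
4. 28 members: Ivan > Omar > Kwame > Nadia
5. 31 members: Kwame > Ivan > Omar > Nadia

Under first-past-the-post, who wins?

Kwame

First-place votes: Nadia 9, Omar 25, Kwame 31, Ivan 28.
Kwame has the most first-place votes.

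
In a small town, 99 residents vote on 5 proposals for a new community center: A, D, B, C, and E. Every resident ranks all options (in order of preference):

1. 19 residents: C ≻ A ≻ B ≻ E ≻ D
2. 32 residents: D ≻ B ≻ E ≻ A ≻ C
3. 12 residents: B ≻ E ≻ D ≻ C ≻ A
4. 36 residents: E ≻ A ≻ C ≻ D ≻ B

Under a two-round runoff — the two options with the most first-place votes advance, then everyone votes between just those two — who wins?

Round 1 first-place votes: A 0, D 32, B 12, C 19, E 36.
E and D advance.
Runoff: E is preferred to D by 67 voters; D by 32.
E wins the runoff.

E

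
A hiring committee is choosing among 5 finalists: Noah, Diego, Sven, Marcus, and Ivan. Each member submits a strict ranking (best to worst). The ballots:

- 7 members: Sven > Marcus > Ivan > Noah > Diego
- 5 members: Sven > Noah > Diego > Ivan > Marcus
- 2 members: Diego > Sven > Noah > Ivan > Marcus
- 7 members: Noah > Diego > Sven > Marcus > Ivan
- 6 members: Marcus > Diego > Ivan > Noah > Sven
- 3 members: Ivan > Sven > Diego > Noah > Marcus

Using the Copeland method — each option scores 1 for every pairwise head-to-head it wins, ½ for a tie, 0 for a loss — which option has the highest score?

Noah: beats Diego and Marcus; loses to Sven and Ivan → score 2.
Diego: beats Marcus and Ivan; ties Sven; loses to Noah → score 2.5.
Sven: beats Noah, Marcus, and Ivan; ties Diego → score 3.5.
Marcus: beats Ivan; loses to Noah, Diego, and Sven → score 1.
Ivan: beats Noah; loses to Diego, Sven, and Marcus → score 1.
Sven has the best pairwise record.

Sven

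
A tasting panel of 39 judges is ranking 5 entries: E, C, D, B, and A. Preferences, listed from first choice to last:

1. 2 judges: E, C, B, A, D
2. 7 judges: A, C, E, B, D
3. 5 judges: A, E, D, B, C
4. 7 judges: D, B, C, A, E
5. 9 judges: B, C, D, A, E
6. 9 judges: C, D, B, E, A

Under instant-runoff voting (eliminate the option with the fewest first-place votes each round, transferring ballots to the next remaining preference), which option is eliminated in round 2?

D

Round 1: E 2, C 9, D 7, B 9, A 12. Eliminate E.
Round 2: C 11, D 7, B 9, A 12. Eliminate D.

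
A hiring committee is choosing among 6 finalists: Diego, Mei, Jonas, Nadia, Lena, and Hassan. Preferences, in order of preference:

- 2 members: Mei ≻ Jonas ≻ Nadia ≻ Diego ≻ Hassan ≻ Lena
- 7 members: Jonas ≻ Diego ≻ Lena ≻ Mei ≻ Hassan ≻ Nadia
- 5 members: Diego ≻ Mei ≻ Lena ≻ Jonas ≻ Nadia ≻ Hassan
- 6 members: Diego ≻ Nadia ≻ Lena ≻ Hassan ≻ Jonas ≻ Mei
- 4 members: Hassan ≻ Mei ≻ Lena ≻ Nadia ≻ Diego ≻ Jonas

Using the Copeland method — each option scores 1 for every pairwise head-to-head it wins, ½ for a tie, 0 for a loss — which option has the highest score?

Diego: beats Mei, Jonas, Nadia, Lena, and Hassan → score 5.
Mei: beats Nadia and Hassan; loses to Diego, Jonas, and Lena → score 2.
Jonas: beats Mei, Nadia, and Hassan; loses to Diego and Lena → score 3.
Nadia: beats Hassan; loses to Diego, Mei, Jonas, and Lena → score 1.
Lena: beats Mei, Jonas, Nadia, and Hassan; loses to Diego → score 4.
Hassan: loses to Diego, Mei, Jonas, Nadia, and Lena → score 0.
Diego has the best pairwise record.

Diego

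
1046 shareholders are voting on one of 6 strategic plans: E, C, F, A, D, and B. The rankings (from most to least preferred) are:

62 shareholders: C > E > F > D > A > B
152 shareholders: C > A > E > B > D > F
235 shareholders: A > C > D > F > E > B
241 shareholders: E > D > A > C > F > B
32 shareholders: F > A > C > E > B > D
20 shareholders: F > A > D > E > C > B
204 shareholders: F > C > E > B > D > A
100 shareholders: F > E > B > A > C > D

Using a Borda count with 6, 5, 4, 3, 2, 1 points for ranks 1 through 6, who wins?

C

E: 62·5 + 152·4 + 235·2 + 241·6 + 32·3 + 20·3 + 204·4 + 100·5 = 4306
C: 62·6 + 152·6 + 235·5 + 241·3 + 32·4 + 20·2 + 204·5 + 100·2 = 4570
F: 62·4 + 152·1 + 235·3 + 241·2 + 32·6 + 20·6 + 204·6 + 100·6 = 3723
A: 62·2 + 152·5 + 235·6 + 241·4 + 32·5 + 20·5 + 204·1 + 100·3 = 4022
D: 62·3 + 152·2 + 235·4 + 241·5 + 32·1 + 20·4 + 204·2 + 100·1 = 3255
B: 62·1 + 152·3 + 235·1 + 241·1 + 32·2 + 20·1 + 204·3 + 100·4 = 2090
C has the highest Borda score (4570).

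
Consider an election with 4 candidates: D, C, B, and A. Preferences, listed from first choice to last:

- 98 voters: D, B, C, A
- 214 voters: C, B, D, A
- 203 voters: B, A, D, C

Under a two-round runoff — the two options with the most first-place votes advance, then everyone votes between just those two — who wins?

B

Round 1 first-place votes: D 98, C 214, B 203, A 0.
C and B advance.
Runoff: C is preferred to B by 214 voters; B by 301.
B wins the runoff.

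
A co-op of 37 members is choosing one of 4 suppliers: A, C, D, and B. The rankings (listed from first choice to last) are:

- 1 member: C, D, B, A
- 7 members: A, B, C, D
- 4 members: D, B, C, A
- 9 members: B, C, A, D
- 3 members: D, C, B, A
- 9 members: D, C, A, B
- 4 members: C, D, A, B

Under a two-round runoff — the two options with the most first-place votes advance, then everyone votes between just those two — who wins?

D

Round 1 first-place votes: A 7, C 5, D 16, B 9.
D and B advance.
Runoff: D is preferred to B by 21 voters; B by 16.
D wins the runoff.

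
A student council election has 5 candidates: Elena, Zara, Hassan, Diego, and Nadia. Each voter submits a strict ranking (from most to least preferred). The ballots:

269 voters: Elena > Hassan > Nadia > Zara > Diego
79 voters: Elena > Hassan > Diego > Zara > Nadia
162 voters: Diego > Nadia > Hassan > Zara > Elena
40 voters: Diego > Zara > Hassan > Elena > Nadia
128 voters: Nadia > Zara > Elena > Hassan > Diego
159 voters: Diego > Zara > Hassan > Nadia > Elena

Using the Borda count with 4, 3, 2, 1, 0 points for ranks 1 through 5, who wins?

Hassan

Elena: 269·4 + 79·4 + 162·0 + 40·1 + 128·2 + 159·0 = 1688
Zara: 269·1 + 79·1 + 162·1 + 40·3 + 128·3 + 159·3 = 1491
Hassan: 269·3 + 79·3 + 162·2 + 40·2 + 128·1 + 159·2 = 1894
Diego: 269·0 + 79·2 + 162·4 + 40·4 + 128·0 + 159·4 = 1602
Nadia: 269·2 + 79·0 + 162·3 + 40·0 + 128·4 + 159·1 = 1695
Hassan has the highest Borda score (1894).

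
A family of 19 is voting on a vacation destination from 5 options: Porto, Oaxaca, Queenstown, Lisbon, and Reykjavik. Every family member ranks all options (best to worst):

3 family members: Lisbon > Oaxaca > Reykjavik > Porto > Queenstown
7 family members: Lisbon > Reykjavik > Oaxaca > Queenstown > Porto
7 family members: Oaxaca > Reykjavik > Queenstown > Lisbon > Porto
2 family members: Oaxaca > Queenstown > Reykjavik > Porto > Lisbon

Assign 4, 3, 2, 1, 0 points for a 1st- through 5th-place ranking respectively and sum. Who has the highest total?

Porto: 3·1 + 7·0 + 7·0 + 2·1 = 5
Oaxaca: 3·3 + 7·2 + 7·4 + 2·4 = 59
Queenstown: 3·0 + 7·1 + 7·2 + 2·3 = 27
Lisbon: 3·4 + 7·4 + 7·1 + 2·0 = 47
Reykjavik: 3·2 + 7·3 + 7·3 + 2·2 = 52
Oaxaca has the highest Borda score (59).

Oaxaca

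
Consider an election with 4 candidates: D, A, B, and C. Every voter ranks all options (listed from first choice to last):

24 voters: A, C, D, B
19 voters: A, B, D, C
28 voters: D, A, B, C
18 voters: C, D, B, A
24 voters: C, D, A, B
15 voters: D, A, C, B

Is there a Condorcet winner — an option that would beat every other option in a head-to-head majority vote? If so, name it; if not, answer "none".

Checking pairwise contests:
C beats D 66–62.
D beats A 85–43.
D beats B 109–19.
A beats C 86–42.
Every option loses at least one head-to-head, so there is no Condorcet winner.

none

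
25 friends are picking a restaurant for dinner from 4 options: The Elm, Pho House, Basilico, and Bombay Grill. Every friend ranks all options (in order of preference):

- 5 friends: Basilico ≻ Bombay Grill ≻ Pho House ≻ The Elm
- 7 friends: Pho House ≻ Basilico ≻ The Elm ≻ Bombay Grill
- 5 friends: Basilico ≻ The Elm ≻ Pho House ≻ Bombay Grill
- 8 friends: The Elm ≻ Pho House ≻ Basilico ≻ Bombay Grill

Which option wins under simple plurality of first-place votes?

First-place votes: The Elm 8, Pho House 7, Basilico 10, Bombay Grill 0.
Basilico has the most first-place votes.

Basilico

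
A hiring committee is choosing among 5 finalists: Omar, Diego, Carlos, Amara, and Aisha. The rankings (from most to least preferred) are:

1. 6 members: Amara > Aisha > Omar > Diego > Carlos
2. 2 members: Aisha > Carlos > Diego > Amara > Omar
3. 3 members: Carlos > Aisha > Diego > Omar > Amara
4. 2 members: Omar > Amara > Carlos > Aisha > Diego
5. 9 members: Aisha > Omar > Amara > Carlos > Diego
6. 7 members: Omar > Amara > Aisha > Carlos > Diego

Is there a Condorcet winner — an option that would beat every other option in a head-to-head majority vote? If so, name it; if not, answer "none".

Checking pairwise contests:
Aisha beats Omar 20–9.
Omar beats Diego 24–5.
Omar beats Carlos 24–5.
Omar beats Amara 21–8.
Amara beats Aisha 15–14.
Every option loses at least one head-to-head, so there is no Condorcet winner.

none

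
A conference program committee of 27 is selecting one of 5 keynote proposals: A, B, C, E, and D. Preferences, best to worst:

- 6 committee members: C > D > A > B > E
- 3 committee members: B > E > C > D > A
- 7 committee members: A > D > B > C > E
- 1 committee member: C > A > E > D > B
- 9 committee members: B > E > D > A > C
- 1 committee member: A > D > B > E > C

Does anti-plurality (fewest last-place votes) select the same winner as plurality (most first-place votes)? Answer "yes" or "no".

no

Anti-plurality — last-place votes: A 3, B 1, C 10, E 13, D 0. Winner: D.
Plurality — first-place votes: A 8, B 12, C 7, E 0, D 0. Winner: B.
The two methods disagree.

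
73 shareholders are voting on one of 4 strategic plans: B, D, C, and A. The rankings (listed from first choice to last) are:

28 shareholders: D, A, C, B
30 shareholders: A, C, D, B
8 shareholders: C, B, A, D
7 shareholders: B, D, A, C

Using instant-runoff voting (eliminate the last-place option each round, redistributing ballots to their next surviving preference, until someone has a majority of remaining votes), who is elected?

A

Round 1: B 7, D 28, C 8, A 30. Eliminate B.
Round 2: D 35, C 8, A 30. Eliminate C.
Round 3: D 35, A 38. A has a majority.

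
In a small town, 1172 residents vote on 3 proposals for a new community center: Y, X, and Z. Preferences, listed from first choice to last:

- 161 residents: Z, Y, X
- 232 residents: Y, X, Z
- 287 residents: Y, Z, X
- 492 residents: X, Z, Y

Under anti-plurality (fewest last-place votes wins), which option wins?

Z

Last-place votes: Y 492, X 448, Z 232.
Z is ranked last by the fewest voters, so Z wins.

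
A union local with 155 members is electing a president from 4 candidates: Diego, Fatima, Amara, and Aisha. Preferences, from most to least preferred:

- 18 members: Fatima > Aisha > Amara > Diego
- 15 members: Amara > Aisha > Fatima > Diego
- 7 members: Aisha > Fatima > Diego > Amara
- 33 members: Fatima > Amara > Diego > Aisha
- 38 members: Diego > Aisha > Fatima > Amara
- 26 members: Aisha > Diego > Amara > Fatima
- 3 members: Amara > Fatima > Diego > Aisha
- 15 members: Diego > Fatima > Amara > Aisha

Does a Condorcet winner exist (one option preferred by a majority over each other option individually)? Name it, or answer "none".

Diego vs Fatima: 79–76 for Diego.
Diego vs Amara: 86–69 for Diego.
Diego vs Aisha: 89–66 for Diego.
Diego beats every other option head-to-head.

Diego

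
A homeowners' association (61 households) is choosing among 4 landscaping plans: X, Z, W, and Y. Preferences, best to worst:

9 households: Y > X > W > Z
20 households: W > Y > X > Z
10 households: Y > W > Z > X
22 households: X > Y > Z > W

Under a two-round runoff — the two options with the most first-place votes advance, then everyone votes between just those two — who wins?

Round 1 first-place votes: X 22, Z 0, W 20, Y 19.
X and W advance.
Runoff: X is preferred to W by 31 voters; W by 30.
X wins the runoff.

X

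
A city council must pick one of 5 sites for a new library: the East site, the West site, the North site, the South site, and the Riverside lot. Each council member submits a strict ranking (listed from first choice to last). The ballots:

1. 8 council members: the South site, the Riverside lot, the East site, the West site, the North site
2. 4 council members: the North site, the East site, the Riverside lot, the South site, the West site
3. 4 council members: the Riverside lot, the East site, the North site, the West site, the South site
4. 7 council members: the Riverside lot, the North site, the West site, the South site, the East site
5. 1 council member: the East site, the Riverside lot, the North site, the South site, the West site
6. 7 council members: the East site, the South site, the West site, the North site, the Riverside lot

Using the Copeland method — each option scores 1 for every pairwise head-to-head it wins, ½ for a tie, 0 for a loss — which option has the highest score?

the East site: beats the West site, the North site, and the South site; loses to the Riverside lot → score 3.
the West site: loses to the East site, the North site, the South site, and the Riverside lot → score 0.
the North site: beats the West site and the South site; loses to the East site and the Riverside lot → score 2.
the South site: beats the West site; loses to the East site, the North site, and the Riverside lot → score 1.
the Riverside lot: beats the East site, the West site, the North site, and the South site → score 4.
the Riverside lot has the best pairwise record.

the Riverside lot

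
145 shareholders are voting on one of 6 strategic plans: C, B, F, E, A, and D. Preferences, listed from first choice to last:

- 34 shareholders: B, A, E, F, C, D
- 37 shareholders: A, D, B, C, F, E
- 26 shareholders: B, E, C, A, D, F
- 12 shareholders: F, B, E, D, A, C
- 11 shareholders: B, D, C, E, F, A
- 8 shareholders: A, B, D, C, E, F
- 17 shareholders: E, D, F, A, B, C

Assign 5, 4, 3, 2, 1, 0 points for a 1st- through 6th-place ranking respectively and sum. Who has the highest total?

B

C: 34·1 + 37·2 + 26·3 + 12·0 + 11·3 + 8·2 + 17·0 = 235
B: 34·5 + 37·3 + 26·5 + 12·4 + 11·5 + 8·4 + 17·1 = 563
F: 34·2 + 37·1 + 26·0 + 12·5 + 11·1 + 8·0 + 17·3 = 227
E: 34·3 + 37·0 + 26·4 + 12·3 + 11·2 + 8·1 + 17·5 = 357
A: 34·4 + 37·5 + 26·2 + 12·1 + 11·0 + 8·5 + 17·2 = 459
D: 34·0 + 37·4 + 26·1 + 12·2 + 11·4 + 8·3 + 17·4 = 334
B has the highest Borda score (563).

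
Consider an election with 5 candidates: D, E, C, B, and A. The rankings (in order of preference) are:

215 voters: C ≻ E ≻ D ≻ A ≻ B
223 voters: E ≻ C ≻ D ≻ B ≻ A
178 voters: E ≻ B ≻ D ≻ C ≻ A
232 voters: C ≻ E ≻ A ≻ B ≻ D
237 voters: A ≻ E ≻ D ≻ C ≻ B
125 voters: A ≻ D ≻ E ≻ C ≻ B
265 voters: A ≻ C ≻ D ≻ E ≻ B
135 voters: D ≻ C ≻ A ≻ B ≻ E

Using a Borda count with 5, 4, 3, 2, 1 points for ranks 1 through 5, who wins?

D: 215·3 + 223·3 + 178·3 + 232·1 + 237·3 + 125·4 + 265·3 + 135·5 = 4761
E: 215·4 + 223·5 + 178·5 + 232·4 + 237·4 + 125·3 + 265·2 + 135·1 = 5781
C: 215·5 + 223·4 + 178·2 + 232·5 + 237·2 + 125·2 + 265·4 + 135·4 = 5807
B: 215·1 + 223·2 + 178·4 + 232·2 + 237·1 + 125·1 + 265·1 + 135·2 = 2734
A: 215·2 + 223·1 + 178·1 + 232·3 + 237·5 + 125·5 + 265·5 + 135·3 = 5067
C has the highest Borda score (5807).

C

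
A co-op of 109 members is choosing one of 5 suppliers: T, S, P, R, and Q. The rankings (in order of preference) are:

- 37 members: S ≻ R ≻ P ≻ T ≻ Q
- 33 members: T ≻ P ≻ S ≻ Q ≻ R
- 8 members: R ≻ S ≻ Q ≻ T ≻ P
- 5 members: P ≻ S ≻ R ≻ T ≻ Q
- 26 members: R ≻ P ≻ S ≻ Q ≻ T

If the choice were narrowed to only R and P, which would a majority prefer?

Voters preferring R to P: 71; preferring P to R: 38.
R wins the head-to-head.

R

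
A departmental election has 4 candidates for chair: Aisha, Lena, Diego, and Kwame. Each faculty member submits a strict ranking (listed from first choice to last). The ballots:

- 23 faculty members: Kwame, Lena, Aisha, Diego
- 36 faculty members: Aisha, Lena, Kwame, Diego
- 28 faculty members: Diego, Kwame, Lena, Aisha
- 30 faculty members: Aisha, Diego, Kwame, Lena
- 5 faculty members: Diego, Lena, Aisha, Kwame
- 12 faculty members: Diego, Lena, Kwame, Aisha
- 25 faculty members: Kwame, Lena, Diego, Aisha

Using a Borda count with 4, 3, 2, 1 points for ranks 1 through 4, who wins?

Kwame

Aisha: 23·2 + 36·4 + 28·1 + 30·4 + 5·2 + 12·1 + 25·1 = 385
Lena: 23·3 + 36·3 + 28·2 + 30·1 + 5·3 + 12·3 + 25·3 = 389
Diego: 23·1 + 36·1 + 28·4 + 30·3 + 5·4 + 12·4 + 25·2 = 379
Kwame: 23·4 + 36·2 + 28·3 + 30·2 + 5·1 + 12·2 + 25·4 = 437
Kwame has the highest Borda score (437).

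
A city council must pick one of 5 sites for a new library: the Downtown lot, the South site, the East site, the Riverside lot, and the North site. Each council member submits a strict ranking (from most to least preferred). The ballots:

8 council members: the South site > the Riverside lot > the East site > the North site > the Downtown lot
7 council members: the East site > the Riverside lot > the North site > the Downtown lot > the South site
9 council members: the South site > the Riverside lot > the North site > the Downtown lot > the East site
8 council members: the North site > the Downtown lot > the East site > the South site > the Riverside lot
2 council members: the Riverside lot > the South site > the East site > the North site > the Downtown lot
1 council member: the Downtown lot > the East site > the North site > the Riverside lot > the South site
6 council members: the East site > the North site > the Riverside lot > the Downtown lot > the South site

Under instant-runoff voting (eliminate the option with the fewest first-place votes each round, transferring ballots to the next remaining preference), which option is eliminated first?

the Downtown lot

Round 1: the Downtown lot 1, the South site 17, the East site 13, the Riverside lot 2, the North site 8. Eliminate the Downtown lot.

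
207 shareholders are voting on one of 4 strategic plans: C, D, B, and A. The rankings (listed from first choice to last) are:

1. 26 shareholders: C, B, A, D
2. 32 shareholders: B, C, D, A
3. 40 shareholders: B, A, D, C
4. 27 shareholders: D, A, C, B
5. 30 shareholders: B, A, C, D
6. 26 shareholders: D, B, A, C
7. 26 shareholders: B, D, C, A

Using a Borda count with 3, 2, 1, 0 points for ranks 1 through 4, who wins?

C: 26·3 + 32·2 + 40·0 + 27·1 + 30·1 + 26·0 + 26·1 = 225
D: 26·0 + 32·1 + 40·1 + 27·3 + 30·0 + 26·3 + 26·2 = 283
B: 26·2 + 32·3 + 40·3 + 27·0 + 30·3 + 26·2 + 26·3 = 488
A: 26·1 + 32·0 + 40·2 + 27·2 + 30·2 + 26·1 + 26·0 = 246
B has the highest Borda score (488).

B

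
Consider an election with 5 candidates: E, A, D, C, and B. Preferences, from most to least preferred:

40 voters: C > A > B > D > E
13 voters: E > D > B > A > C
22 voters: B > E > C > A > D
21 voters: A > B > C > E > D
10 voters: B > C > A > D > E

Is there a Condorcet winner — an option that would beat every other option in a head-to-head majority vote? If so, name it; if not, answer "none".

Checking pairwise contests:
A beats E 71–35.
C beats A 72–34.
E beats D 56–50.
B beats C 66–40.
A beats B 61–45.
Every option loses at least one head-to-head, so there is no Condorcet winner.

none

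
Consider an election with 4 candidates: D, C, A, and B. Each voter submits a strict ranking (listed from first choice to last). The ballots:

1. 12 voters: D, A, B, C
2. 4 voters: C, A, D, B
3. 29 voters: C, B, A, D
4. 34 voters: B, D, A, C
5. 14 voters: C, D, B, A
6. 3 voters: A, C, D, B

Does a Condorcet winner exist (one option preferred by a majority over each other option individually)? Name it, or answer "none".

none

Checking pairwise contests:
C beats D 50–46.
A beats C 49–47.
D beats A 60–36.
C beats B 50–46.
Every option loses at least one head-to-head, so there is no Condorcet winner.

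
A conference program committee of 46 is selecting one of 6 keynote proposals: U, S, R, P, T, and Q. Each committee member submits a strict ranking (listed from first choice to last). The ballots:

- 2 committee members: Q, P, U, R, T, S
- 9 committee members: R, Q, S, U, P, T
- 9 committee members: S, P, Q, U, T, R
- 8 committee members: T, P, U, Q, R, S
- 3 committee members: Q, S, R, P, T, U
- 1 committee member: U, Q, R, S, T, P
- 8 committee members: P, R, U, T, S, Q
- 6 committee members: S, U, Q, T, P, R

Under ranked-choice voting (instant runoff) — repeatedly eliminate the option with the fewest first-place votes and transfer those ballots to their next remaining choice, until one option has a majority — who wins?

S

Round 1: U 1, S 15, R 9, P 8, T 8, Q 5. Eliminate U.
Round 2: S 15, R 9, P 8, T 8, Q 6. Eliminate Q.
Round 3: S 18, R 10, P 10, T 8. Eliminate T.
Round 4: S 18, R 10, P 18. Eliminate R.
Round 5: S 28, P 18. S has a majority.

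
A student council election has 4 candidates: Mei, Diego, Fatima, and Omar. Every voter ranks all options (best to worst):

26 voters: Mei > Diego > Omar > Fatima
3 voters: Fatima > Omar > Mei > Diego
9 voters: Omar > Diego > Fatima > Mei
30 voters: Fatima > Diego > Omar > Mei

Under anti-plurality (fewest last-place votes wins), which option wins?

Omar

Last-place votes: Mei 39, Diego 3, Fatima 26, Omar 0.
Omar is ranked last by the fewest voters, so Omar wins.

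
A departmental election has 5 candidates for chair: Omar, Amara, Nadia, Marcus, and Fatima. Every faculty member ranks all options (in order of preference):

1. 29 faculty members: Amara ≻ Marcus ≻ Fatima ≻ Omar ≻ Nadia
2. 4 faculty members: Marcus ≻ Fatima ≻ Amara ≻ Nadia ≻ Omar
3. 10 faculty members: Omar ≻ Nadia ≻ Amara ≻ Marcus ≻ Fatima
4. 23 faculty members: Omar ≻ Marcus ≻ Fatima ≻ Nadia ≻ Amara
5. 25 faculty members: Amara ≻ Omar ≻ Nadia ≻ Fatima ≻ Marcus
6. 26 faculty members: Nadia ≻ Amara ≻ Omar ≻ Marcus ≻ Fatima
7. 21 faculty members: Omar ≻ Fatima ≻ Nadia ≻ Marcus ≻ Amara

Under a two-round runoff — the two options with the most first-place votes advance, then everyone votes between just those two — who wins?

Amara

Round 1 first-place votes: Omar 54, Amara 54, Nadia 26, Marcus 4, Fatima 0.
Amara and Omar advance.
Runoff: Amara is preferred to Omar by 84 voters; Omar by 54.
Amara wins the runoff.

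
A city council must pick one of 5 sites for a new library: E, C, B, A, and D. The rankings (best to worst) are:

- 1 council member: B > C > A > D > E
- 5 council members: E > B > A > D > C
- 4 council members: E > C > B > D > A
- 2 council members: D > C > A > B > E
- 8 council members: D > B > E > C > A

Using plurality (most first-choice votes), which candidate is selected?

D

First-place votes: E 9, C 0, B 1, A 0, D 10.
D has the most first-place votes.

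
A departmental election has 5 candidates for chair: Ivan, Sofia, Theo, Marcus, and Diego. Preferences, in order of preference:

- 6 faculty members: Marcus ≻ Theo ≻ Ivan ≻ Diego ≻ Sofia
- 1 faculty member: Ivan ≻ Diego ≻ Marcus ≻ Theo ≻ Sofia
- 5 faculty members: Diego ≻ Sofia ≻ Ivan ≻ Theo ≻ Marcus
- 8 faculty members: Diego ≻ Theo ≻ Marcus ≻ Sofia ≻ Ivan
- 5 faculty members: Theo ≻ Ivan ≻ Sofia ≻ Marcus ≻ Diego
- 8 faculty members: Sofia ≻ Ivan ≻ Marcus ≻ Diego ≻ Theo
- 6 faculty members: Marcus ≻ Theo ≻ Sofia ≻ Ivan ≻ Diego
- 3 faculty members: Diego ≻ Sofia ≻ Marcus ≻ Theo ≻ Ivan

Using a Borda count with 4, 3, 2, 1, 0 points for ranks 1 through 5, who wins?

Ivan: 6·2 + 1·4 + 5·2 + 8·0 + 5·3 + 8·3 + 6·1 + 3·0 = 71
Sofia: 6·0 + 1·0 + 5·3 + 8·1 + 5·2 + 8·4 + 6·2 + 3·3 = 86
Theo: 6·3 + 1·1 + 5·1 + 8·3 + 5·4 + 8·0 + 6·3 + 3·1 = 89
Marcus: 6·4 + 1·2 + 5·0 + 8·2 + 5·1 + 8·2 + 6·4 + 3·2 = 93
Diego: 6·1 + 1·3 + 5·4 + 8·4 + 5·0 + 8·1 + 6·0 + 3·4 = 81
Marcus has the highest Borda score (93).

Marcus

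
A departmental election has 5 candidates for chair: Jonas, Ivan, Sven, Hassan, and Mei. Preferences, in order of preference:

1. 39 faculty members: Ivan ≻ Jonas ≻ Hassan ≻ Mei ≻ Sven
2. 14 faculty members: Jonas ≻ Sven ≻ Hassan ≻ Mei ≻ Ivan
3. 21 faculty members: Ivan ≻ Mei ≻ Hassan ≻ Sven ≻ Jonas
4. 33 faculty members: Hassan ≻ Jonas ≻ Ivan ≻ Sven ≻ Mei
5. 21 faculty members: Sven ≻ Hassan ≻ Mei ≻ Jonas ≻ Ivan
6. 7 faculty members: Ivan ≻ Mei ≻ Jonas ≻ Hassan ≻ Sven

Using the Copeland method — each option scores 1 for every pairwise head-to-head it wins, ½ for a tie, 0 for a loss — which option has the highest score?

Jonas: beats Ivan, Sven, and Mei; loses to Hassan → score 3.
Ivan: beats Sven and Mei; loses to Jonas and Hassan → score 2.
Sven: beats Mei; loses to Jonas, Ivan, and Hassan → score 1.
Hassan: beats Jonas, Ivan, Sven, and Mei → score 4.
Mei: loses to Jonas, Ivan, Sven, and Hassan → score 0.
Hassan has the best pairwise record.

Hassan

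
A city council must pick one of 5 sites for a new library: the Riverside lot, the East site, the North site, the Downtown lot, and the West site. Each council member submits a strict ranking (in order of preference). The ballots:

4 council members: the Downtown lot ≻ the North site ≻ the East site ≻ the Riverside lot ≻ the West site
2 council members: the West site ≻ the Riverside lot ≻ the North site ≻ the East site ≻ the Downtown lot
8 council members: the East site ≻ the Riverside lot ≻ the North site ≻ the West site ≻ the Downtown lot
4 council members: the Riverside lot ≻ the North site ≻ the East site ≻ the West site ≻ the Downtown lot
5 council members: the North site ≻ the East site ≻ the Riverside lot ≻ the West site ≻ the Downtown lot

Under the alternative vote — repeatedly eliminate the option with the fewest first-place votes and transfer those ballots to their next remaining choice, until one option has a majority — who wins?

the North site

Round 1: the Riverside lot 4, the East site 8, the North site 5, the Downtown lot 4, the West site 2. Eliminate the West site.
Round 2: the Riverside lot 6, the East site 8, the North site 5, the Downtown lot 4. Eliminate the Downtown lot.
Round 3: the Riverside lot 6, the East site 8, the North site 9. Eliminate the Riverside lot.
Round 4: the East site 8, the North site 15. The North site has a majority.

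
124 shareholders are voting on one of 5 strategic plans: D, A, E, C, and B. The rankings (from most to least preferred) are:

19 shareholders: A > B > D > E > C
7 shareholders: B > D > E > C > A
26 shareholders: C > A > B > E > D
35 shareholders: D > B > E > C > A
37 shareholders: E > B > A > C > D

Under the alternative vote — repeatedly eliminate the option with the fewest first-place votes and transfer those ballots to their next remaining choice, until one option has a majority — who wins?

E

Round 1: D 35, A 19, E 37, C 26, B 7. Eliminate B.
Round 2: D 42, A 19, E 37, C 26. Eliminate A.
Round 3: D 61, E 37, C 26. Eliminate C.
Round 4: D 61, E 63. E has a majority.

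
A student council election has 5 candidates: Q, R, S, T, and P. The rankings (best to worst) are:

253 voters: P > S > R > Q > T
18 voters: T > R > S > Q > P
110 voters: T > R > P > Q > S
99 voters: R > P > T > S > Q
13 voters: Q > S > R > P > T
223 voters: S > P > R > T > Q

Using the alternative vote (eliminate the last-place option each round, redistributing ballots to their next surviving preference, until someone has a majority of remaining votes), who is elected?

Round 1: Q 13, R 99, S 223, T 128, P 253. Eliminate Q.
Round 2: R 99, S 236, T 128, P 253. Eliminate R.
Round 3: S 236, T 128, P 352. Eliminate T.
Round 4: S 254, P 462. P has a majority.

P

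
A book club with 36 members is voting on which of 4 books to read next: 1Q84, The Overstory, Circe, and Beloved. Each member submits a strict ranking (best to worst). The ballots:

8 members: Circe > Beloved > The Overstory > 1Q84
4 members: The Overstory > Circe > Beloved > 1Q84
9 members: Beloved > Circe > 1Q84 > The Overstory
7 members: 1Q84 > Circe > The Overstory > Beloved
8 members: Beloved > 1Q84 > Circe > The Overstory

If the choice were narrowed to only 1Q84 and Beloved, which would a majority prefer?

Beloved

Voters preferring 1Q84 to Beloved: 7; preferring Beloved to 1Q84: 29.
Beloved wins the head-to-head.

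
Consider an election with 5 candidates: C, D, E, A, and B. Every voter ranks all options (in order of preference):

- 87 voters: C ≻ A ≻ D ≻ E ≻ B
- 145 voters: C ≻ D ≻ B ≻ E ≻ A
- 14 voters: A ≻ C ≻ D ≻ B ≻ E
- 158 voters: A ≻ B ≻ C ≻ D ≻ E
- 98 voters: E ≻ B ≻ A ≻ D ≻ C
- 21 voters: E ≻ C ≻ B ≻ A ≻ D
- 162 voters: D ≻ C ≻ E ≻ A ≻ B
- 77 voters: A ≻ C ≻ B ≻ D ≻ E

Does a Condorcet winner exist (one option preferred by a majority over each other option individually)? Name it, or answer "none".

C

C vs D: 502–260 for C.
C vs E: 643–119 for C.
C vs A: 415–347 for C.
C vs B: 506–256 for C.
C beats every other option head-to-head.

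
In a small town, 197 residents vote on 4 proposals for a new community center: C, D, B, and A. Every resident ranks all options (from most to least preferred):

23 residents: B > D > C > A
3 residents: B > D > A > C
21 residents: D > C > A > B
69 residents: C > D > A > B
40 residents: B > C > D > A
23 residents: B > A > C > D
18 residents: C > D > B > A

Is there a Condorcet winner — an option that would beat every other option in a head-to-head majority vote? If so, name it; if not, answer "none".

C vs D: 150–47 for C.
C vs B: 108–89 for C.
C vs A: 171–26 for C.
C beats every other option head-to-head.

C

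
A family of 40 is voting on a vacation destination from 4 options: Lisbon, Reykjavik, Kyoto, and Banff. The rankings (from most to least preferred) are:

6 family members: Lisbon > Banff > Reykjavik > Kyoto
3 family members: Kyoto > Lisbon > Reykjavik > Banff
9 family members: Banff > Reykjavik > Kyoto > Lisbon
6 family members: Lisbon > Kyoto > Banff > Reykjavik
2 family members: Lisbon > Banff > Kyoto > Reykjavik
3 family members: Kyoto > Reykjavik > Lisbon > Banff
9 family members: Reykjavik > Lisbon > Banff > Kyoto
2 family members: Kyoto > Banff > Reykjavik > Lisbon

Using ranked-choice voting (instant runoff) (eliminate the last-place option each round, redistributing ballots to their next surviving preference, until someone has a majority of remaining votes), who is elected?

Round 1: Lisbon 14, Reykjavik 9, Kyoto 8, Banff 9. Eliminate Kyoto.
Round 2: Lisbon 17, Reykjavik 12, Banff 11. Eliminate Banff.
Round 3: Lisbon 17, Reykjavik 23. Reykjavik has a majority.

Reykjavik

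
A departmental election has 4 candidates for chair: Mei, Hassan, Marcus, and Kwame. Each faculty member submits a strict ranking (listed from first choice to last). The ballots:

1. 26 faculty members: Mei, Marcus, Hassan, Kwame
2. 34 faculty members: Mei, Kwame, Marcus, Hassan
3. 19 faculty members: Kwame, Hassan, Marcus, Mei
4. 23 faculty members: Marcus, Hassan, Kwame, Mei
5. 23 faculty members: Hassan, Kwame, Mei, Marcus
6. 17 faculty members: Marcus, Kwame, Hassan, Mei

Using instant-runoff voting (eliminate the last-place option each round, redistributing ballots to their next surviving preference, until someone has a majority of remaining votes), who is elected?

Hassan

Round 1: Mei 60, Hassan 23, Marcus 40, Kwame 19. Eliminate Kwame.
Round 2: Mei 60, Hassan 42, Marcus 40. Eliminate Marcus.
Round 3: Mei 60, Hassan 82. Hassan has a majority.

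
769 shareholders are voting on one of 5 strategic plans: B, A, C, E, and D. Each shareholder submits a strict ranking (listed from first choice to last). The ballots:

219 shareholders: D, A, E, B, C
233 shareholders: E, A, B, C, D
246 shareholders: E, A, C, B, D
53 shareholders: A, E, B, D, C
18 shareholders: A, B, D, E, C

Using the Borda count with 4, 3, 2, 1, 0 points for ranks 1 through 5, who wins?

B: 219·1 + 233·2 + 246·1 + 53·2 + 18·3 = 1091
A: 219·3 + 233·3 + 246·3 + 53·4 + 18·4 = 2378
C: 219·0 + 233·1 + 246·2 + 53·0 + 18·0 = 725
E: 219·2 + 233·4 + 246·4 + 53·3 + 18·1 = 2531
D: 219·4 + 233·0 + 246·0 + 53·1 + 18·2 = 965
E has the highest Borda score (2531).

E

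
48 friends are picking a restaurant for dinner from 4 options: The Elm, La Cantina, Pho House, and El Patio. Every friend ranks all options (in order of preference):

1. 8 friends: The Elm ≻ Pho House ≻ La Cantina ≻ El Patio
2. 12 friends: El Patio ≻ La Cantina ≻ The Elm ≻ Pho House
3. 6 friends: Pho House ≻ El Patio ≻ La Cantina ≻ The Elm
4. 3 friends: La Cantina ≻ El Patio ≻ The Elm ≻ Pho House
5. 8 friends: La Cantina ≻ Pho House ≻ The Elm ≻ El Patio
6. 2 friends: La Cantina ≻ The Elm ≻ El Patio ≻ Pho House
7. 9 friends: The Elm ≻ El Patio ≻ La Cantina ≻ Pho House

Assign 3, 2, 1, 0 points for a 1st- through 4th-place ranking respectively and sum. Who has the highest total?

La Cantina

The Elm: 8·3 + 12·1 + 6·0 + 3·1 + 8·1 + 2·2 + 9·3 = 78
La Cantina: 8·1 + 12·2 + 6·1 + 3·3 + 8·3 + 2·3 + 9·1 = 86
Pho House: 8·2 + 12·0 + 6·3 + 3·0 + 8·2 + 2·0 + 9·0 = 50
El Patio: 8·0 + 12·3 + 6·2 + 3·2 + 8·0 + 2·1 + 9·2 = 74
La Cantina has the highest Borda score (86).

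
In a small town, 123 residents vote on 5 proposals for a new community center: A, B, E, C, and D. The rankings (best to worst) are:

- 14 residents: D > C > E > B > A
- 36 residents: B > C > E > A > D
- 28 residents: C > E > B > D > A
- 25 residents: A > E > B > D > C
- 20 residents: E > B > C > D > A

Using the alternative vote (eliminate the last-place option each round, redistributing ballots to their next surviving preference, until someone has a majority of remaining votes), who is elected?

Round 1: A 25, B 36, E 20, C 28, D 14. Eliminate D.
Round 2: A 25, B 36, E 20, C 42. Eliminate E.
Round 3: A 25, B 56, C 42. Eliminate A.
Round 4: B 81, C 42. B has a majority.

B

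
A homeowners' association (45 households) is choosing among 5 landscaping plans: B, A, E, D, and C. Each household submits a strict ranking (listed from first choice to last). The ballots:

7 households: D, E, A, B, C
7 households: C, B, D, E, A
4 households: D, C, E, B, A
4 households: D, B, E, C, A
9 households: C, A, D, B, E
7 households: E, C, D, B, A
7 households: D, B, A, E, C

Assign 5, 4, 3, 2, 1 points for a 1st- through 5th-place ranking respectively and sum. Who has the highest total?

B: 7·2 + 7·4 + 4·2 + 4·4 + 9·2 + 7·2 + 7·4 = 126
A: 7·3 + 7·1 + 4·1 + 4·1 + 9·4 + 7·1 + 7·3 = 100
E: 7·4 + 7·2 + 4·3 + 4·3 + 9·1 + 7·5 + 7·2 = 124
D: 7·5 + 7·3 + 4·5 + 4·5 + 9·3 + 7·3 + 7·5 = 179
C: 7·1 + 7·5 + 4·4 + 4·2 + 9·5 + 7·4 + 7·1 = 146
D has the highest Borda score (179).

D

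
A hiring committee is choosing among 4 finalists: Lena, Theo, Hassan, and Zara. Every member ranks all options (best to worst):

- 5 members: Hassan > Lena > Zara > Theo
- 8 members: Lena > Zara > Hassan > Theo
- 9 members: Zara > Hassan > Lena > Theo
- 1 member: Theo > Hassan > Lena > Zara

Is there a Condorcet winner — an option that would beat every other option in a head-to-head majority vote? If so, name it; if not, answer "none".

none

Checking pairwise contests:
Hassan beats Lena 15–8.
Lena beats Theo 22–1.
Zara beats Hassan 17–6.
Lena beats Zara 14–9.
Every option loses at least one head-to-head, so there is no Condorcet winner.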